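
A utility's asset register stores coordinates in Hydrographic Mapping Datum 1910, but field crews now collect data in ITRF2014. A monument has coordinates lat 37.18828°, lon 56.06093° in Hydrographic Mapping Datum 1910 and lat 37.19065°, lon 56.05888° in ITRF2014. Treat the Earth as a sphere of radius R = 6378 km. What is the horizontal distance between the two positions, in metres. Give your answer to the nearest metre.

320 m

Δφ = 37.19065° − 37.18828° = +0.00237°; Δλ = 56.05888° − 56.06093° = -0.00205°.
1° along a meridian = πR/180 = 111317 m.
ΔN = Δφ × 111317 = 263.8 m; ΔE = Δλ × 111317 × cos(37.18828°) = -0.00205 × 111317 × 0.796654 = -181.8 m.
Distance = √(ΔE² + ΔN²) = √((-181.8)² + 263.8²) = 320.4 m.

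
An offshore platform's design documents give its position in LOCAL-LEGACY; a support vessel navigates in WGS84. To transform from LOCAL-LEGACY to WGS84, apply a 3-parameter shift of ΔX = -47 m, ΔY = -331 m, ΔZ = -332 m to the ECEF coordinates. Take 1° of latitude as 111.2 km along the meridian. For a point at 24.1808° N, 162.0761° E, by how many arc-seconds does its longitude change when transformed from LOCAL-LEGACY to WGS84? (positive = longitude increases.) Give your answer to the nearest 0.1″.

sin φ = 0.409617, cos φ = 0.912257, sin λ = 0.307754, cos λ = -0.951466.
East component: ΔE = −sin λ·ΔX + cos λ·ΔY = −(0.307754)(-47) + (-0.951466)(-331) = 329.40 m.
1° of latitude spans 111200 m; at latitude φ, 1° of longitude spans that × cos φ = 101443.0 m, so Δλ = 329.40 / 101443.0 × 3600 = 11.690″.

Δλ = 11.7″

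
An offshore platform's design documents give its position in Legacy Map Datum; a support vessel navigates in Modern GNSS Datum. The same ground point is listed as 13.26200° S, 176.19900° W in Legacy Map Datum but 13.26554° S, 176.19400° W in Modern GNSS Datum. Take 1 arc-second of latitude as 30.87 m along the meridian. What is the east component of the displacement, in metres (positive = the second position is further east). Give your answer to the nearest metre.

Δφ = -13.26554° − -13.26200° = -0.00354°; Δλ = -176.19400° − -176.19900° = +0.00500°.
1° of latitude = 3600 × 30.87 = 111132 m.
ΔN = Δφ × 111132 = -393.4 m; ΔE = Δλ × 111132 × cos(-13.26200°) = +0.00500 × 111132 × 0.973331 = 540.8 m.

ΔE = 541 m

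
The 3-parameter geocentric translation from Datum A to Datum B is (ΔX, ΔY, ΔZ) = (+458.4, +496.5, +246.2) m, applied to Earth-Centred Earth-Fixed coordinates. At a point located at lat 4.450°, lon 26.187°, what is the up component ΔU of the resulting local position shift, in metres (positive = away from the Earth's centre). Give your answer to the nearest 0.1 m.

ΔU = 647.7 m

At φ = 4.450°, λ = 26.187°: sin φ = 0.077589, cos φ = 0.996985, sin λ = 0.441302, cos λ = 0.897359.
ΔU = cos φ cos λ·ΔX + cos φ sin λ·ΔY + sin φ·ΔZ = (0.996985)(0.897359)(458.4) + (0.996985)(0.441302)(496.5) + (0.077589)(246.2) = 647.66 m.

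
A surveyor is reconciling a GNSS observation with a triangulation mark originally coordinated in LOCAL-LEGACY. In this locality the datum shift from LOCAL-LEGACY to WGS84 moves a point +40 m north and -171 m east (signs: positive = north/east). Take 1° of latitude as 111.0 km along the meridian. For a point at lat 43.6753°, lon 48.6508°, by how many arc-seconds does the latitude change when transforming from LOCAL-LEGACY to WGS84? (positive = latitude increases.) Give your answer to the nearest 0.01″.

1° of latitude = 111.0 km, so Δφ = 40.0 / 111000 = 0.0003604° = 1.297″.

Δφ = 1.30″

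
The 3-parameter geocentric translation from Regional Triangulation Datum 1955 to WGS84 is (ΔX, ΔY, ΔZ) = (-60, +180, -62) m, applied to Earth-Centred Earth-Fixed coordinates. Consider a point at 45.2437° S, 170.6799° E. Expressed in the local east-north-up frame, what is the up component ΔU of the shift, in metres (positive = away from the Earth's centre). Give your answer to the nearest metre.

ΔU = 106 m

At φ = -45.2437°, λ = 170.6799°: sin φ = -0.710108, cos φ = 0.704093, sin λ = 0.161950, cos λ = -0.986799.
ΔU = cos φ cos λ·ΔX + cos φ sin λ·ΔY + sin φ·ΔZ = (0.704093)(-0.986799)(-60) + (0.704093)(0.161950)(180) + (-0.710108)(-62) = 106.24 m.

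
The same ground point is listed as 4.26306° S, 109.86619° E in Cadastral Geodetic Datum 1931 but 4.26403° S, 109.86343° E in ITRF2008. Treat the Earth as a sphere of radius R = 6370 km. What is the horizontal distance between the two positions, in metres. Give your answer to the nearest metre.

324 m

Δφ = -4.26403° − -4.26306° = -0.00097°; Δλ = 109.86343° − 109.86619° = -0.00276°.
1° along a meridian = πR/180 = 111177 m.
ΔN = Δφ × 111177 = -107.8 m; ΔE = Δλ × 111177 × cos(-4.26306°) = -0.00276 × 111177 × 0.997233 = -306.0 m.
Distance = √(ΔE² + ΔN²) = √((-306.0)² + (-107.8)²) = 324.4 m.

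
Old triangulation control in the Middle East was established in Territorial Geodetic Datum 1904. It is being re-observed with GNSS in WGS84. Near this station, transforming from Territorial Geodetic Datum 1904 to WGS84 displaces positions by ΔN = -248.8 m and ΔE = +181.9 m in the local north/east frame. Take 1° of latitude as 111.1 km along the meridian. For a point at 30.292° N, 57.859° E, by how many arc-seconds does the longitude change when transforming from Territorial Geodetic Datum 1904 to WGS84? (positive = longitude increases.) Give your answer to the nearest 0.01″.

Δλ = 6.83″

At latitude 30.292°, cos φ = 0.863466.
1° of longitude at this latitude = 111.1 × cos φ = 95.93 km, so Δλ = 181.9 / 95931.1 = 0.0018962° = 6.826″.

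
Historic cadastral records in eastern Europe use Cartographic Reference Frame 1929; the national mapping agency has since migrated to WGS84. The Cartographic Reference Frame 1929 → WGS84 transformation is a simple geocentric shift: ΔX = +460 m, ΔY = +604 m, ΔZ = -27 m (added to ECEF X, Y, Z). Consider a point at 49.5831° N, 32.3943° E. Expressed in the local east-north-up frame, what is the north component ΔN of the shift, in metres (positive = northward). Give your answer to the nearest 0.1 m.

At φ = 49.5831°, λ = 32.3943°: sin φ = 0.761347, cos φ = 0.648344, sin λ = 0.535743, cos λ = 0.844381.
ΔN = −sin φ cos λ·ΔX − sin φ sin λ·ΔY + cos φ·ΔZ = −(0.761347)(0.844381)(460) − (0.761347)(0.535743)(604) + (0.648344)(-27) = -559.59 m.

ΔN = -559.6 m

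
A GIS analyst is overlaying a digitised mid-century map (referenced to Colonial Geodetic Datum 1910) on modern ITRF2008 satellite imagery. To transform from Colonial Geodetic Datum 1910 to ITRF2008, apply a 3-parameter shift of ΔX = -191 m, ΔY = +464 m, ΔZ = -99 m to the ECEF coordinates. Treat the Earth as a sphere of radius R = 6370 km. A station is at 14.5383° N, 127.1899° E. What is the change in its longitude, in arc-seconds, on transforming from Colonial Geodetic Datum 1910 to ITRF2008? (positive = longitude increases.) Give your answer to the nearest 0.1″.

Δλ = -4.3″

sin φ = 0.251027, cos φ = 0.967980, sin λ = 0.796636, cos λ = -0.604459.
East component: ΔE = −sin λ·ΔX + cos λ·ΔY = −(0.796636)(-191) + (-0.604459)(464) = -128.31 m.
1° of latitude spans πR/180 = 111177 m; at latitude φ, 1° of longitude spans that × cos φ = 107617.6 m, so Δλ = -128.31 / 107617.6 × 3600 = -4.292″.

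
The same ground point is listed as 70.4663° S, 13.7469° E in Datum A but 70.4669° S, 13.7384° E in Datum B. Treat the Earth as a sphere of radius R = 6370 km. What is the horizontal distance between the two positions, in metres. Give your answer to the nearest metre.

323 m

Δφ = -70.4669° − -70.4663° = -0.0006°; Δλ = 13.7384° − 13.7469° = -0.0085°.
1° along a meridian = πR/180 = 111177 m.
ΔN = Δφ × 111177 = -66.7 m; ΔE = Δλ × 111177 × cos(-70.4663°) = -0.0085 × 111177 × 0.334361 = -316.0 m.
Distance = √(ΔE² + ΔN²) = √((-316.0)² + (-66.7)²) = 322.9 m.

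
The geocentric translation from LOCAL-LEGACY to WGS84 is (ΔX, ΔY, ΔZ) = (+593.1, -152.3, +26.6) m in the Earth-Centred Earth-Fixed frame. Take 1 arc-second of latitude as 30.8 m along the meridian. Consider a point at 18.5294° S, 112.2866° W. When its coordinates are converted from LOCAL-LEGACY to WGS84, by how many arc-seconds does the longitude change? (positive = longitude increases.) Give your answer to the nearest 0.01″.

Δλ = 20.77″

sin φ = -0.317791, cos φ = 0.948161, sin λ = -0.925298, cos λ = -0.379240.
East component: ΔE = −sin λ·ΔX + cos λ·ΔY = −(-0.925298)(593.1) + (-0.379240)(-152.3) = 606.55 m.
1° of latitude spans 3600 × 30.80 = 110880 m; at latitude φ, 1° of longitude spans that × cos φ = 105132.1 m, so Δλ = 606.55 / 105132.1 × 3600 = 20.770″.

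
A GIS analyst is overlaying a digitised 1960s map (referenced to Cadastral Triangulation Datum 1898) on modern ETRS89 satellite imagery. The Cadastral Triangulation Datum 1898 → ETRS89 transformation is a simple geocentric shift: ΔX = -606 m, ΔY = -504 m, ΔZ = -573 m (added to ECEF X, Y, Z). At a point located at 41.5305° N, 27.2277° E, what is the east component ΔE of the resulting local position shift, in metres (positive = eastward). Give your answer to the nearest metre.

ΔE = -171 m

The local east axis at (φ, λ) is (−sin λ, cos λ, 0), so ΔE = −sin(27.2277°)·(-606) + cos(27.2277°)·(-504) = -170.89 m.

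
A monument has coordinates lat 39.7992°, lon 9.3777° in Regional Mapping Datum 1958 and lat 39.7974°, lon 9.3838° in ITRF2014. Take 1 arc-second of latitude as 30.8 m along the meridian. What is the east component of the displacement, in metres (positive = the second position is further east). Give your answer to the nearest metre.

Δφ = 39.7974° − 39.7992° = -0.0018°; Δλ = 9.3838° − 9.3777° = +0.0061°.
1° of latitude = 3600 × 30.80 = 110880 m.
ΔN = Δφ × 110880 = -199.6 m; ΔE = Δλ × 110880 × cos(39.7992°) = +0.0061 × 110880 × 0.768292 = 519.6 m.

ΔE = 520 m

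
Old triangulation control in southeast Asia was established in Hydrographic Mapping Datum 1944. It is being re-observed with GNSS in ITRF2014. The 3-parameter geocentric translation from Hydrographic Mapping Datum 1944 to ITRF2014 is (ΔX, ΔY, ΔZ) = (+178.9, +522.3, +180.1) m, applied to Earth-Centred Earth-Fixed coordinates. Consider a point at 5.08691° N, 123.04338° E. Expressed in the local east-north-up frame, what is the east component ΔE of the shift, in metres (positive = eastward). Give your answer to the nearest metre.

At φ = 5.08691°, λ = 123.04338°: sin φ = 0.088667, cos φ = 0.996061, sin λ = 0.838258, cos λ = -0.545274.
ΔE = −sin λ·ΔX + cos λ·ΔY = −(0.838258)·(178.9) + (-0.545274)·(522.3) = -434.76 m.

ΔE = -435 m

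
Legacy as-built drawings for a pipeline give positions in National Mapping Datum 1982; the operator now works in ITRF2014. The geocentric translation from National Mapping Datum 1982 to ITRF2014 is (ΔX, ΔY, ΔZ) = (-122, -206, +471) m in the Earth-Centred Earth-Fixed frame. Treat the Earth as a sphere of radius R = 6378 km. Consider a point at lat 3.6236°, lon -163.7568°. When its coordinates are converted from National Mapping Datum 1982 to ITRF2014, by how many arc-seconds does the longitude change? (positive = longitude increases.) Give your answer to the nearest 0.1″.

sin φ = 0.063202, cos φ = 0.998001, sin λ = -0.279715, cos λ = -0.960083.
East component: ΔE = −sin λ·ΔX + cos λ·ΔY = −(-0.279715)(-122) + (-0.960083)(-206) = 163.65 m.
1° of latitude spans πR/180 = 111317 m; at latitude φ, 1° of longitude spans that × cos φ = 111094.6 m, so Δλ = 163.65 / 111094.6 × 3600 = 5.303″.

Δλ = 5.3″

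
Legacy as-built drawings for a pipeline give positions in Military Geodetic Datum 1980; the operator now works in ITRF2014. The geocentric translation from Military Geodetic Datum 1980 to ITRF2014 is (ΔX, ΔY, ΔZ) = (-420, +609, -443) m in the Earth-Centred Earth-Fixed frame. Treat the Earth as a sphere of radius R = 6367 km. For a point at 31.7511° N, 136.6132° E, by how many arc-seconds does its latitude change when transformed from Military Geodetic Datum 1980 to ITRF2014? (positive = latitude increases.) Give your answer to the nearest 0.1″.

sin φ = 0.526230, cos φ = 0.850342, sin λ = 0.686920, cos λ = -0.726733.
North component: ΔN = −sin φ cos λ·ΔX − sin φ sin λ·ΔY + cos φ·ΔZ = −(0.526230)(-0.726733)(-420) − (0.526230)(0.686920)(609) + (0.850342)(-443) = -757.46 m.
1° of latitude spans πR/180 = 111125 m, so Δφ = -757.46 / 111125 × 3600 = -24.539″.

Δφ = -24.5″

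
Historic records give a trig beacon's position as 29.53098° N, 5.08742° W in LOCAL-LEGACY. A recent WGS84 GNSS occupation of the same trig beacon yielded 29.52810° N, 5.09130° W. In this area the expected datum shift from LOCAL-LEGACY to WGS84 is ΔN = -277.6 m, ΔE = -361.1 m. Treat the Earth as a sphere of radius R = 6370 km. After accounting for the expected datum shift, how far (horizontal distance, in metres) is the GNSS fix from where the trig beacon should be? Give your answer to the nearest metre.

Observed coordinate differences: Δφ = -0.00288°, Δλ = -0.00388°.
Converting to metres (1° lat = 111177 m, cos φ = 0.870089): observed ΔN = -320.2 m, observed ΔE = -375.3 m.
Subtracting the expected shift leaves a residual of -320.2 − (-277.6) = -42.6 m north and -375.3 − (-361.1) = -14.2 m east.
Residual distance = √((-42.6)² + (-14.2)²) = 44.9 m.

45 m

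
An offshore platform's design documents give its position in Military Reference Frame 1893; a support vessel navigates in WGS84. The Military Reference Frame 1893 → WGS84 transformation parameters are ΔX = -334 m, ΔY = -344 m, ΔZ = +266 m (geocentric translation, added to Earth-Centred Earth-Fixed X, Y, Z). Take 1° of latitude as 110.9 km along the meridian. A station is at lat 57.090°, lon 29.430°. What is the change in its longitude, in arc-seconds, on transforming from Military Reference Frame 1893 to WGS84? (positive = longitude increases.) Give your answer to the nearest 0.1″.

sin φ = 0.839525, cos φ = 0.543321, sin λ = 0.491360, cos λ = 0.870957.
East component: ΔE = −sin λ·ΔX + cos λ·ΔY = −(0.491360)(-334) + (0.870957)(-344) = -135.49 m.
1° of latitude spans 110900 m; at latitude φ, 1° of longitude spans that × cos φ = 60254.3 m, so Δλ = -135.49 / 60254.3 × 3600 = -8.095″.

Δλ = -8.1″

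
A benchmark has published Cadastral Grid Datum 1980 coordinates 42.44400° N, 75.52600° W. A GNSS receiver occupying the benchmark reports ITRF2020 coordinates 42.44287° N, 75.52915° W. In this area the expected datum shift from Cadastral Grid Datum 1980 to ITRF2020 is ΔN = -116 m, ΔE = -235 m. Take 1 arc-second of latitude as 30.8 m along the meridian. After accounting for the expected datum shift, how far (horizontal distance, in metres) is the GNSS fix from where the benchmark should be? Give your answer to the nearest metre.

Observed coordinate differences: Δφ = -0.00113°, Δλ = -0.00315°.
Converting to metres (1° lat = 110880 m, cos φ = 0.737937): observed ΔN = -125.3 m, observed ΔE = -257.7 m.
Subtracting the expected shift leaves a residual of -125.3 − (-116) = -9.3 m north and -257.7 − (-235) = -22.7 m east.
Residual distance = √((-9.3)² + (-22.7)²) = 24.6 m.

25 m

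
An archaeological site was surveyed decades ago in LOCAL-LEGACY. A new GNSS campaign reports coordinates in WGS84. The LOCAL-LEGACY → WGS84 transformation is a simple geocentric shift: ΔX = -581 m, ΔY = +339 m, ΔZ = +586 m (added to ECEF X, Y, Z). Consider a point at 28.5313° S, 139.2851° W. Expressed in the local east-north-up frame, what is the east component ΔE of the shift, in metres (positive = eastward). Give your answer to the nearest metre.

At φ = -28.5313°, λ = -139.2851°: sin φ = -0.477639, cos φ = 0.878556, sin λ = -0.652296, cos λ = -0.757965.
ΔE = −sin λ·ΔX + cos λ·ΔY = −(-0.652296)·(-581) + (-0.757965)·(339) = -635.93 m.

ΔE = -636 m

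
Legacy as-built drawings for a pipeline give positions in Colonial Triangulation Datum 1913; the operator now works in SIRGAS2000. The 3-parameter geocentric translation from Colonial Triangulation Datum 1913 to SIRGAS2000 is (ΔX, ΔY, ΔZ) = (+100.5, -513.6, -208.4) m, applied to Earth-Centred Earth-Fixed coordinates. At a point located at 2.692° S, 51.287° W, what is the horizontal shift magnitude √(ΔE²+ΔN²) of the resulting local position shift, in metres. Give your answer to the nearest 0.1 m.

306.1 m

The local east axis at (φ, λ) is (−sin λ, cos λ, 0), so ΔE = −sin(-51.287°)·100.5 + cos(-51.287°)·(-513.6) = -242.80 m.
The local north axis is (−sin φ cos λ, −sin φ sin λ, cos φ), giving ΔN = 2.952 + 18.822 − 208.170 = -186.40 m.
Horizontal magnitude = √(ΔE² + ΔN²) = √((-242.80)² + (-186.40)²) = 306.09 m.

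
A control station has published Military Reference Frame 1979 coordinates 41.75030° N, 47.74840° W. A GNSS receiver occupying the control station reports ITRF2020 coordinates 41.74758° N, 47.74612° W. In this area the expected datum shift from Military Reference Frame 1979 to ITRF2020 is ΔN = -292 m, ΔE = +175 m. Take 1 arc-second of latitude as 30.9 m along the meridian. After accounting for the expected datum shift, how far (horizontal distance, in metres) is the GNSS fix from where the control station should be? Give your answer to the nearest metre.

Observed coordinate differences: Δφ = -0.00272°, Δλ = +0.00228°.
Converting to metres (1° lat = 111240 m, cos φ = 0.746054): observed ΔN = -302.6 m, observed ΔE = 189.2 m.
Subtracting the expected shift leaves a residual of -302.6 − (-292) = -10.6 m north and 189.2 − (175) = 14.2 m east.
Residual distance = √((-10.6)² + 14.2²) = 17.7 m.

18 m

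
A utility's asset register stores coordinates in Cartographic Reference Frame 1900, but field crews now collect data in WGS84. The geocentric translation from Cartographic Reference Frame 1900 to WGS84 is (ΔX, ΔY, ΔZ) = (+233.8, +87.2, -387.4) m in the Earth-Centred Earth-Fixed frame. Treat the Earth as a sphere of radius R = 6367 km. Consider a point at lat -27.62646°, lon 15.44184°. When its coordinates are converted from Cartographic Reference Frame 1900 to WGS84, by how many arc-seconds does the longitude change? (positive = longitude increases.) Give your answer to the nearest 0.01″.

Δλ = 0.80″

sin φ = -0.463705, cos φ = 0.885990, sin λ = 0.266260, cos λ = 0.963901.
East component: ΔE = −sin λ·ΔX + cos λ·ΔY = −(0.266260)(233.8) + (0.963901)(87.2) = 21.80 m.
1° of latitude spans πR/180 = 111125 m; at latitude φ, 1° of longitude spans that × cos φ = 98455.7 m, so Δλ = 21.80 / 98455.7 × 3600 = 0.797″.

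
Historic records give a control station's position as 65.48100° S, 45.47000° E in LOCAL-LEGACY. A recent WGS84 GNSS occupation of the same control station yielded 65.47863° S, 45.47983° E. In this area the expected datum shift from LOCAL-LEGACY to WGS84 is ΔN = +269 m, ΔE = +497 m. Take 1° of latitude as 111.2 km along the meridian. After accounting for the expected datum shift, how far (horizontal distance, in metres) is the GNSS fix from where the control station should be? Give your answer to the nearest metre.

Observed coordinate differences: Δφ = +0.00237°, Δλ = +0.00983°.
Converting to metres (1° lat = 111200 m, cos φ = 0.414995): observed ΔN = 263.5 m, observed ΔE = 453.6 m.
Subtracting the expected shift leaves a residual of 263.5 − (269) = -5.5 m north and 453.6 − (497) = -43.4 m east.
Residual distance = √((-5.5)² + (-43.4)²) = 43.7 m.

44 m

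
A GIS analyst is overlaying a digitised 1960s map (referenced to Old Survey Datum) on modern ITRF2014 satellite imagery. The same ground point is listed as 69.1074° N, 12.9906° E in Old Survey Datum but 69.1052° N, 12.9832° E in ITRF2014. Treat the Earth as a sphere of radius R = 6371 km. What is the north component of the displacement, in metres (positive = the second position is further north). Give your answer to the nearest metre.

Δφ = 69.1052° − 69.1074° = -0.0022°; Δλ = 12.9832° − 12.9906° = -0.0074°.
1° along a meridian = πR/180 = 111195 m.
ΔN = Δφ × 111195 = -244.6 m; ΔE = Δλ × 111195 × cos(69.1074°) = -0.0074 × 111195 × 0.356617 = -293.4 m.

ΔN = -245 m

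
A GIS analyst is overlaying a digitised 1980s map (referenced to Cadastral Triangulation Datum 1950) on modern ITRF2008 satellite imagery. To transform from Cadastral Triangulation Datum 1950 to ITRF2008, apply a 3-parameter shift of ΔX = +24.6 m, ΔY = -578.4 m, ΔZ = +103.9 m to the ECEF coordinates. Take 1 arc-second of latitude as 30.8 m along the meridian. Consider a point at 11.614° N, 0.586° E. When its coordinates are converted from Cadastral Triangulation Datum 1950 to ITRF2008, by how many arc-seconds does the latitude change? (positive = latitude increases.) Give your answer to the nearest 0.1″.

sin φ = 0.201317, cos φ = 0.979526, sin λ = 0.010227, cos λ = 0.999948.
North component: ΔN = −sin φ cos λ·ΔX − sin φ sin λ·ΔY + cos φ·ΔZ = −(0.201317)(0.999948)(24.6) − (0.201317)(0.010227)(-578.4) + (0.979526)(103.9) = 98.01 m.
1° of latitude spans 3600 × 30.80 = 110880 m, so Δφ = 98.01 / 110880 × 3600 = 3.182″.

Δφ = 3.2″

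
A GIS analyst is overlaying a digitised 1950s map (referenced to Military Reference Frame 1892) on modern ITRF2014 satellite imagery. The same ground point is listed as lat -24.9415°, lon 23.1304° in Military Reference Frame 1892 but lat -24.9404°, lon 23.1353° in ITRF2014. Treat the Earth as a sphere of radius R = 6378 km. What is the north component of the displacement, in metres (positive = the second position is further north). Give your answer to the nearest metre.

ΔN = 122 m

Δφ = -24.9404° − -24.9415° = +0.0011°; Δλ = 23.1353° − 23.1304° = +0.0049°.
1° along a meridian = πR/180 = 111317 m.
ΔN = Δφ × 111317 = 122.4 m; ΔE = Δλ × 111317 × cos(-24.9415°) = +0.0049 × 111317 × 0.906739 = 494.6 m.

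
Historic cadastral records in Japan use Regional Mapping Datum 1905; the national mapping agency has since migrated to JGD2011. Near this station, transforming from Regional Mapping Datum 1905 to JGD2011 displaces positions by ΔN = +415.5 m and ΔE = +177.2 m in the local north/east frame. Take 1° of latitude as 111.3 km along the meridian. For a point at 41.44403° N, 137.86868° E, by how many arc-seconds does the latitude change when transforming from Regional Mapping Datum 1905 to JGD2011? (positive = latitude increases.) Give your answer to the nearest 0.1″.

1° of latitude = 111.3 km, so Δφ = 415.5 / 111300 = 0.0037332° = 13.439″.

Δφ = 13.4″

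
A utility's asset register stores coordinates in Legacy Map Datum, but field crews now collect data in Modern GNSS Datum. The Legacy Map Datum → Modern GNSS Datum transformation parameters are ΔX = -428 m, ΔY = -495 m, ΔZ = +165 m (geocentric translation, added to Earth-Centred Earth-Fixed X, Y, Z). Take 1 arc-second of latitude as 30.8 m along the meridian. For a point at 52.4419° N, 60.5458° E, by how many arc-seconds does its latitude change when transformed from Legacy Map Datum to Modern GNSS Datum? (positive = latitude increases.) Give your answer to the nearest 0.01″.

sin φ = 0.792736, cos φ = 0.609566, sin λ = 0.870749, cos λ = 0.491728.
North component: ΔN = −sin φ cos λ·ΔX − sin φ sin λ·ΔY + cos φ·ΔZ = −(0.792736)(0.491728)(-428) − (0.792736)(0.870749)(-495) + (0.609566)(165) = 609.10 m.
1° of latitude spans 3600 × 30.80 = 110880 m, so Δφ = 609.10 / 110880 × 3600 = 19.776″.

Δφ = 19.78″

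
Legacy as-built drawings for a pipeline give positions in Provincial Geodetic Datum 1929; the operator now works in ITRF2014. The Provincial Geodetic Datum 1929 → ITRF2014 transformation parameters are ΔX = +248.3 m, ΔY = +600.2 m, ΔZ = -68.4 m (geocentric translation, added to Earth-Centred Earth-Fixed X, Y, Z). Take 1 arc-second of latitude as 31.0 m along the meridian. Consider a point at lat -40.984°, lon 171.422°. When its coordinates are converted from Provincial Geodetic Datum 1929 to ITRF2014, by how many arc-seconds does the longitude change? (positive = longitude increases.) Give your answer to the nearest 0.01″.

sin φ = -0.655848, cos φ = 0.754893, sin λ = 0.149156, cos λ = -0.988814.
East component: ΔE = −sin λ·ΔX + cos λ·ΔY = −(0.149156)(248.3) + (-0.988814)(600.2) = -630.52 m.
1° of latitude spans 3600 × 31.00 = 111600 m; at latitude φ, 1° of longitude spans that × cos φ = 84246.0 m, so Δλ = -630.52 / 84246.0 × 3600 = -26.943″.

Δλ = -26.94″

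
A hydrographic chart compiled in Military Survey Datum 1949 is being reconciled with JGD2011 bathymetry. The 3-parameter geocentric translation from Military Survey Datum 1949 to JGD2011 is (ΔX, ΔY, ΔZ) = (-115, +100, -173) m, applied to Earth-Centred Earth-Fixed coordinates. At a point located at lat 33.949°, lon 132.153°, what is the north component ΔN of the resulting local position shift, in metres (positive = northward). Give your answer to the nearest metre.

ΔN = -228 m

The local north axis is (−sin φ cos λ, −sin φ sin λ, cos φ), giving ΔN = -43.100 − 41.401 − 143.510 = -228.01 m.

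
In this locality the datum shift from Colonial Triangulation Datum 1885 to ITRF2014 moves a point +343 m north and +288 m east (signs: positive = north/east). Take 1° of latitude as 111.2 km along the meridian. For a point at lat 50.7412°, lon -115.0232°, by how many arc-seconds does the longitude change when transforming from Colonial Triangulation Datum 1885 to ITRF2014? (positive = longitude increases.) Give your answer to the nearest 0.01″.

Δλ = 14.73″

At latitude 50.7412°, cos φ = 0.632824.
1° of longitude at this latitude = 111.2 × cos φ = 70.37 km, so Δλ = 288.0 / 70370.1 = 0.0040926° = 14.734″.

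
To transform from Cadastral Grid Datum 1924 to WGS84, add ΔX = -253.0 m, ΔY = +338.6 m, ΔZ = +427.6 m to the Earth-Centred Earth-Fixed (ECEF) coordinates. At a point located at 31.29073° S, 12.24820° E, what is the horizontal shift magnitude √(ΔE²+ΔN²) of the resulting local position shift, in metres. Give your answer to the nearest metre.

At φ = -31.29073°, λ = 12.24820°: sin φ = -0.519381, cos φ = 0.854543, sin λ = 0.212147, cos λ = 0.977238.
ΔE = −sin λ·ΔX + cos λ·ΔY = −(0.212147)·(-253.0) + (0.977238)·(338.6) = 384.57 m.
ΔN = −sin φ cos λ·ΔX − sin φ sin λ·ΔY + cos φ·ΔZ = −(-0.519381)(0.977238)(-253.0) − (-0.519381)(0.212147)(338.6) + (0.854543)(427.6) = 274.30 m.
Horizontal magnitude = √(ΔE² + ΔN²) = √(384.57² + 274.30²) = 472.37 m.

472 m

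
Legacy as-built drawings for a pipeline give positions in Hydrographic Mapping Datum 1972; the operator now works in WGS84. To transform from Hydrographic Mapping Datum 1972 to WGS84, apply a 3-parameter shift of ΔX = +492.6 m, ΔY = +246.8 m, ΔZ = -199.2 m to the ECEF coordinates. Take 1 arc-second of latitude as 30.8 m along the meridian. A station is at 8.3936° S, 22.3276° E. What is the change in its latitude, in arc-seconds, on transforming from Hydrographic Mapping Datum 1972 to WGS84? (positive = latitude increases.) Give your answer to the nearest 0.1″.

sin φ = -0.145973, cos φ = 0.989289, sin λ = 0.379902, cos λ = 0.925027.
North component: ΔN = −sin φ cos λ·ΔX − sin φ sin λ·ΔY + cos φ·ΔZ = −(-0.145973)(0.925027)(492.6) − (-0.145973)(0.379902)(246.8) + (0.989289)(-199.2) = -116.86 m.
1° of latitude spans 3600 × 30.80 = 110880 m, so Δφ = -116.86 / 110880 × 3600 = -3.794″.

Δφ = -3.8″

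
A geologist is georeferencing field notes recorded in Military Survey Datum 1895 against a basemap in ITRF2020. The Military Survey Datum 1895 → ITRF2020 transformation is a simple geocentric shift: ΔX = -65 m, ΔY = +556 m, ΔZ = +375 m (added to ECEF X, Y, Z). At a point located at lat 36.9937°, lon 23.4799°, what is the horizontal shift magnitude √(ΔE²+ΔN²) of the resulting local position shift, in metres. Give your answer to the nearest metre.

573 m

The local east axis at (φ, λ) is (−sin λ, cos λ, 0), so ΔE = −sin(23.4799°)·(-65) + cos(23.4799°)·556 = 535.86 m.
The local north axis is (−sin φ cos λ, −sin φ sin λ, cos φ), giving ΔN = 35.874 − 133.298 + 299.513 = 202.09 m.
Horizontal magnitude = √(ΔE² + ΔN²) = √(535.86² + 202.09²) = 572.70 m.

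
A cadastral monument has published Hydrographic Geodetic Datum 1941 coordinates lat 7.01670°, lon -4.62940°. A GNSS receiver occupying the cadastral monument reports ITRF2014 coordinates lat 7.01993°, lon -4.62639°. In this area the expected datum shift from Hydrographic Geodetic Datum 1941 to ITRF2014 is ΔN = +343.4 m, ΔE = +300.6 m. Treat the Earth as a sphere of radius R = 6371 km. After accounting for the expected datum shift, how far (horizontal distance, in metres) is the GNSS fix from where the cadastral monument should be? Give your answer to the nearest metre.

Observed coordinate differences: Δφ = +0.00323°, Δλ = +0.00301°.
Converting to metres (1° lat = 111195 m, cos φ = 0.992511): observed ΔN = 359.2 m, observed ΔE = 332.2 m.
Subtracting the expected shift leaves a residual of 359.2 − (343.4) = 15.8 m north and 332.2 − (300.6) = 31.6 m east.
Residual distance = √(15.8² + 31.6²) = 35.3 m.

35 m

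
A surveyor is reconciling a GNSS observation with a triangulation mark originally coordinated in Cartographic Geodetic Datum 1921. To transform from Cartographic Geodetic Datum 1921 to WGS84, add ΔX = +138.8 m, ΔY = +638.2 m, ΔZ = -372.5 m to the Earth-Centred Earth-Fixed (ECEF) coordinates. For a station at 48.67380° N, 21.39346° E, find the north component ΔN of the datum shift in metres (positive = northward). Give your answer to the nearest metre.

ΔN = -518 m

At φ = 48.67380°, λ = 21.39346°: sin φ = 0.750962, cos φ = 0.660345, sin λ = 0.364771, cos λ = 0.931097.
ΔN = −sin φ cos λ·ΔX − sin φ sin λ·ΔY + cos φ·ΔZ = −(0.750962)(0.931097)(138.8) − (0.750962)(0.364771)(638.2) + (0.660345)(-372.5) = -517.85 m.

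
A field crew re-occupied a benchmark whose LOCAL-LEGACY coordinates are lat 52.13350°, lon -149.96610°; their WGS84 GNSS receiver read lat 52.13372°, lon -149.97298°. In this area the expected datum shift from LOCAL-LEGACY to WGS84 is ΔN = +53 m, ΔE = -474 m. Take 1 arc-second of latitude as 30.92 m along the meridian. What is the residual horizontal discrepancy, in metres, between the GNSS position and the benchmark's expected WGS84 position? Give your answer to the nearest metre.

29 m

Observed coordinate differences: Δφ = +0.00022°, Δλ = -0.00688°.
Converting to metres (1° lat = 111312 m, cos φ = 0.613824): observed ΔN = 24.5 m, observed ΔE = -470.1 m.
Subtracting the expected shift leaves a residual of 24.5 − (53) = -28.5 m north and -470.1 − (-474) = 3.9 m east.
Residual distance = √((-28.5)² + 3.9²) = 28.8 m.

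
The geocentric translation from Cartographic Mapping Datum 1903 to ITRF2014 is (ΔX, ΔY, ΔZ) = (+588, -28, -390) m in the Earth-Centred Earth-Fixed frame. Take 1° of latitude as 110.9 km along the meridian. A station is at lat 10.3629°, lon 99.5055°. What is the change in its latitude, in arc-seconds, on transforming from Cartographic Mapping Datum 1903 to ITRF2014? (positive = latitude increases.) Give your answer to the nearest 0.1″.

sin φ = 0.179882, cos φ = 0.983688, sin λ = 0.986270, cos λ = -0.165142.
North component: ΔN = −sin φ cos λ·ΔX − sin φ sin λ·ΔY + cos φ·ΔZ = −(0.179882)(-0.165142)(588) − (0.179882)(0.986270)(-28) + (0.983688)(-390) = -361.20 m.
1° of latitude spans 110900 m, so Δφ = -361.20 / 110900 × 3600 = -11.725″.

Δφ = -11.7″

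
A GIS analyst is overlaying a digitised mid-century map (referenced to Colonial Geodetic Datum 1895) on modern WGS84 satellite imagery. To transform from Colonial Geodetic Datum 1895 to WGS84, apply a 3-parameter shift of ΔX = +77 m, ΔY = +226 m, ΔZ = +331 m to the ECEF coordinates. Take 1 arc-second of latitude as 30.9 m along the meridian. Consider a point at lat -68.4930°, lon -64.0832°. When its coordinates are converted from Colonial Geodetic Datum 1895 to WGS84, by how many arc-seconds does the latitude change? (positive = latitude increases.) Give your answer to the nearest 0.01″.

Δφ = -1.18″

sin φ = -0.930373, cos φ = 0.366615, sin λ = -0.899430, cos λ = 0.437066.
North component: ΔN = −sin φ cos λ·ΔX − sin φ sin λ·ΔY + cos φ·ΔZ = −(-0.930373)(0.437066)(77) − (-0.930373)(-0.899430)(226) + (0.366615)(331) = -36.46 m.
1° of latitude spans 3600 × 30.90 = 111240 m, so Δφ = -36.46 / 111240 × 3600 = -1.180″.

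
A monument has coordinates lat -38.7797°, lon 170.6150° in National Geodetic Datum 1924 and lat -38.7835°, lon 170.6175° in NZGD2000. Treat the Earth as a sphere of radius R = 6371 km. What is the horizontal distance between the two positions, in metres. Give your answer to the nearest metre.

475 m

Δφ = -38.7835° − -38.7797° = -0.0038°; Δλ = 170.6175° − 170.6150° = +0.0025°.
1° along a meridian = πR/180 = 111195 m.
ΔN = Δφ × 111195 = -422.5 m; ΔE = Δλ × 111195 × cos(-38.7797°) = +0.0025 × 111195 × 0.779560 = 216.7 m.
Distance = √(ΔE² + ΔN²) = √(216.7² + (-422.5)²) = 474.9 m.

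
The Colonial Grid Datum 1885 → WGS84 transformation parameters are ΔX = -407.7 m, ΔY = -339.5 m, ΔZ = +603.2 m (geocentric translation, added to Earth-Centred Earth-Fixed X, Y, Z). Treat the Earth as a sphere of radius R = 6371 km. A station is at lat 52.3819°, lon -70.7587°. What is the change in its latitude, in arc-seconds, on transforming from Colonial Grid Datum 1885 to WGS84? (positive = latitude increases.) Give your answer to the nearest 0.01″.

Δφ = 7.15″

sin φ = 0.792097, cos φ = 0.610395, sin λ = -0.944139, cos λ = 0.329547.
North component: ΔN = −sin φ cos λ·ΔX − sin φ sin λ·ΔY + cos φ·ΔZ = −(0.792097)(0.329547)(-407.7) − (0.792097)(-0.944139)(-339.5) + (0.610395)(603.2) = 220.72 m.
1° of latitude spans πR/180 = 111195 m, so Δφ = 220.72 / 111195 × 3600 = 7.146″.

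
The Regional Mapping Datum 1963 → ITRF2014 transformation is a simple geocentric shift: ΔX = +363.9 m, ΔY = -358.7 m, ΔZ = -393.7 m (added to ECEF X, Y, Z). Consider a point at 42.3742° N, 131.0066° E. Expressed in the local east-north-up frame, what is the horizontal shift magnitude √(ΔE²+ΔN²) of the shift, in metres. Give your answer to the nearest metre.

66 m

At φ = 42.3742°, λ = 131.0066°: sin φ = 0.673970, cos φ = 0.738759, sin λ = 0.754634, cos λ = -0.656146.
ΔE = −sin λ·ΔX + cos λ·ΔY = −(0.754634)·(363.9) + (-0.656146)·(-358.7) = -39.25 m.
ΔN = −sin φ cos λ·ΔX − sin φ sin λ·ΔY + cos φ·ΔZ = −(0.673970)(-0.656146)(363.9) − (0.673970)(0.754634)(-358.7) + (0.738759)(-393.7) = 52.51 m.
Horizontal magnitude = √(ΔE² + ΔN²) = √((-39.25)² + 52.51²) = 65.56 m.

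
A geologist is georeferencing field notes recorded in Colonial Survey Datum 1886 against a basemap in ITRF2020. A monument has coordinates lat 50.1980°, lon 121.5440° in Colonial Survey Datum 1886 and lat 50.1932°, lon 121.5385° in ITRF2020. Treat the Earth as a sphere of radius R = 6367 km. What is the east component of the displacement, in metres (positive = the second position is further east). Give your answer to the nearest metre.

Δφ = 50.1932° − 50.1980° = -0.0048°; Δλ = 121.5385° − 121.5440° = -0.0055°.
1° along a meridian = πR/180 = 111125 m.
ΔN = Δφ × 111125 = -533.4 m; ΔE = Δλ × 111125 × cos(50.1980°) = -0.0055 × 111125 × 0.640137 = -391.2 m.

ΔE = -391 m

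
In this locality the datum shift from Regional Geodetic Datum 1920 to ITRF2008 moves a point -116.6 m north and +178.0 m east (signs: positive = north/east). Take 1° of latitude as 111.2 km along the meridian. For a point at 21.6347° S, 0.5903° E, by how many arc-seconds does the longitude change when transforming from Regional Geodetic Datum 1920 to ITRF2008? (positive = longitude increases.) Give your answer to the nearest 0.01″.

At latitude -21.6347°, cos φ = 0.929553.
1° of longitude at this latitude = 111.2 × cos φ = 103.37 km, so Δλ = 178.0 / 103366.3 = 0.0017220° = 6.199″.

Δλ = 6.20″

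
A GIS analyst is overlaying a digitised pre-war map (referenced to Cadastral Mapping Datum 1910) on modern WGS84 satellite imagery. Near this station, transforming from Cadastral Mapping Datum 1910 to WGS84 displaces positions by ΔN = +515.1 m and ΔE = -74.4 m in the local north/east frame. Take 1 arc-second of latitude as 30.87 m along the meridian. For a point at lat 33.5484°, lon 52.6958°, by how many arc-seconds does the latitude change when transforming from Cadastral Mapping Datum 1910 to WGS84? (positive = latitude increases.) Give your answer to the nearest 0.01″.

Δφ = 16.69″

1″ of latitude = 30.87 m, so Δφ = 515.1 / 30.87 = 16.686″.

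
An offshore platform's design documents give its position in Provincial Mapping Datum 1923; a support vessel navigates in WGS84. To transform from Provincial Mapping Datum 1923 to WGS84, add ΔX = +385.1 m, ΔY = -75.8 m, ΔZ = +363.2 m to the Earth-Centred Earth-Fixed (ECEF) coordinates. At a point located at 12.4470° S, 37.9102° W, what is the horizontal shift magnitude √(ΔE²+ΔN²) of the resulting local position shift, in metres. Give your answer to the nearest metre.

The local east axis at (φ, λ) is (−sin λ, cos λ, 0), so ΔE = −sin(-37.9102°)·385.1 + cos(-37.9102°)·(-75.8) = 176.81 m.
The local north axis is (−sin φ cos λ, −sin φ sin λ, cos φ), giving ΔN = 65.487 + 10.038 + 354.663 = 430.19 m.
Horizontal magnitude = √(ΔE² + ΔN²) = √(176.81² + 430.19²) = 465.11 m.

465 m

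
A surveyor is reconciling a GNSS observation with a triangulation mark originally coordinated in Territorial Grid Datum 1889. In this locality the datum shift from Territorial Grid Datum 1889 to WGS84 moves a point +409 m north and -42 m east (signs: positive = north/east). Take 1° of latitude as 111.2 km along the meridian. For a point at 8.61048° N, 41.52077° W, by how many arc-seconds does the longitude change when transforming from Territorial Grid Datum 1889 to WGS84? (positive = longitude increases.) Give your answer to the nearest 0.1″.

Δλ = -1.4″

At latitude 8.61048°, cos φ = 0.988729.
1° of longitude at this latitude = 111.2 × cos φ = 109.95 km, so Δλ = -42.0 / 109946.7 = -0.0003820° = -1.375″.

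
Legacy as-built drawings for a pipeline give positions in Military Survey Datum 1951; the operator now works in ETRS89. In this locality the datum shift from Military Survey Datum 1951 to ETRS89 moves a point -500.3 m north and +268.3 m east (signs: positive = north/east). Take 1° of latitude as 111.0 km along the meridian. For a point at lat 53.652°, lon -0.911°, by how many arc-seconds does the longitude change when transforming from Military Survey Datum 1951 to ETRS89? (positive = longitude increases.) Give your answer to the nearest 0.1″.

At latitude 53.652°, cos φ = 0.592688.
1° of longitude at this latitude = 111.0 × cos φ = 65.79 km, so Δλ = 268.3 / 65788.4 = 0.0040782° = 14.682″.

Δλ = 14.7″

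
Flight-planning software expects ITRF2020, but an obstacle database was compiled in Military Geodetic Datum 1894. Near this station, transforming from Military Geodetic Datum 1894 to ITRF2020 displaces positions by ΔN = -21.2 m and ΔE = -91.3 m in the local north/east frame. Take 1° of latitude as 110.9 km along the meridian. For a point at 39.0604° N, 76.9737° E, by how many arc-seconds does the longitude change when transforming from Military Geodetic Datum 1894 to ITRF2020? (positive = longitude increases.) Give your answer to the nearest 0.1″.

Δλ = -3.8″

At latitude 39.0604°, cos φ = 0.776482.
1° of longitude at this latitude = 110.9 × cos φ = 86.11 km, so Δλ = -91.3 / 86111.9 = -0.0010602° = -3.817″.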